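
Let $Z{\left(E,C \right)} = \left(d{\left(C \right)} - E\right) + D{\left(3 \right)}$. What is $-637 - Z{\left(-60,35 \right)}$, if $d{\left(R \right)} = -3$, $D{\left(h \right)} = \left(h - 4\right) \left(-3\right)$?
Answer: $-697$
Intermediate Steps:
$D{\left(h \right)} = 12 - 3 h$ ($D{\left(h \right)} = \left(-4 + h\right) \left(-3\right) = 12 - 3 h$)
$Z{\left(E,C \right)} = - E$ ($Z{\left(E,C \right)} = \left(-3 - E\right) + \left(12 - 9\right) = \left(-3 - E\right) + 3 = - E$)
$-637 - Z{\left(-60,35 \right)} = -637 - \left(-1\right) \left(-60\right) = -637 - 60 = -697$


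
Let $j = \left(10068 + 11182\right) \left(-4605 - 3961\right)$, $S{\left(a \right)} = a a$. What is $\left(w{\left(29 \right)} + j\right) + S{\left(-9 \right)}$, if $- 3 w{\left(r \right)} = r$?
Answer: $- \frac{546082286}{3} \approx -1.8203 \cdot 10^{8}$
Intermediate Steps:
$w{\left(r \right)} = - \frac{r}{3}$
$S{\left(a \right)} = a^{2}$
$j = -182027500$ ($j = 21250 \left(-8566\right) = -182027500$)
$\left(w{\left(29 \right)} + j\right) + S{\left(-9 \right)} = \left(\left(- \frac{1}{3}\right) 29 - 182027500\right) + \left(-9\right)^{2} = \left(- \frac{29}{3} - 182027500\right) + 81 = - \frac{546082529}{3} + 81 = - \frac{546082286}{3}$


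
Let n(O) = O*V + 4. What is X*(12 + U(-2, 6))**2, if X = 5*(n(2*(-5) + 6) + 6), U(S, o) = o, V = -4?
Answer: 42120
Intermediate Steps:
n(O) = 4 - 4*O (n(O) = O*(-4) + 4 = -4*O + 4 = 4 - 4*O)
X = 130 (X = 5*((4 - 4*(2*(-5) + 6)) + 6) = 5*((4 - 4*(-10 + 6)) + 6) = 5*((4 - 4*(-4)) + 6) = 5*((4 + 16) + 6) = 5*(20 + 6) = 5*26 = 130)
X*(12 + U(-2, 6))**2 = 130*(12 + 6)**2 = 130*18**2 = 130*324 = 42120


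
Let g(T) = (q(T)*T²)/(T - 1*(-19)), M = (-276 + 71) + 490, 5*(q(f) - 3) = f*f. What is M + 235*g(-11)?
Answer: 96964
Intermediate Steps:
q(f) = 3 + f²/5 (q(f) = 3 + (f*f)/5 = 3 + f²/5)
M = 285 (M = -205 + 490 = 285)
g(T) = T²*(3 + T²/5)/(19 + T) (g(T) = ((3 + T²/5)*T²)/(T - 1*(-19)) = (T²*(3 + T²/5))/(T + 19) = (T²*(3 + T²/5))/(19 + T) = T²*(3 + T²/5)/(19 + T))
M + 235*g(-11) = 285 + 235*((⅕)*(-11)²*(15 + (-11)²)/(19 - 11)) = 285 + 235*((⅕)*121*(15 + 121)/8) = 285 + 235*((⅕)*121*(⅛)*136) = 285 + 235*(2057/5) = 285 + 96679 = 96964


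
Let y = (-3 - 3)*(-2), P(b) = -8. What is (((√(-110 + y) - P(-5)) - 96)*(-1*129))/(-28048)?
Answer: -1419/3506 + 903*I*√2/28048 ≈ -0.40473 + 0.04553*I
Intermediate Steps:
y = 12 (y = -6*(-2) = 12)
(((√(-110 + y) - P(-5)) - 96)*(-1*129))/(-28048) = (((√(-110 + 12) - 1*(-8)) - 96)*(-1*129))/(-28048) = (((√(-98) + 8) - 96)*(-129))*(-1/28048) = (((7*I*√2 + 8) - 96)*(-129))*(-1/28048) = (((8 + 7*I*√2) - 96)*(-129))*(-1/28048) = ((-88 + 7*I*√2)*(-129))*(-1/28048) = (11352 - 903*I*√2)*(-1/28048) = -1419/3506 + 903*I*√2/28048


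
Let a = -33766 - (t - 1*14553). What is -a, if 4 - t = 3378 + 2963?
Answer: 12876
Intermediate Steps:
t = -6337 (t = 4 - (3378 + 2963) = 4 - 1*6341 = 4 - 6341 = -6337)
a = -12876 (a = -33766 - (-6337 - 1*14553) = -33766 - (-6337 - 14553) = -33766 - 1*(-20890) = -33766 + 20890 = -12876)
-a = -1*(-12876) = 12876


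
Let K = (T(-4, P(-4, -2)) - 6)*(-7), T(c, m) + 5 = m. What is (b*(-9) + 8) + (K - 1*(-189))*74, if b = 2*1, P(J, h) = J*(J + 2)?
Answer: 15530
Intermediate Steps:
P(J, h) = J*(2 + J)
T(c, m) = -5 + m
K = 21 (K = ((-5 - 4*(2 - 4)) - 6)*(-7) = ((-5 - 4*(-2)) - 6)*(-7) = ((-5 + 8) - 6)*(-7) = (3 - 6)*(-7) = -3*(-7) = 21)
b = 2
(b*(-9) + 8) + (K - 1*(-189))*74 = (2*(-9) + 8) + (21 - 1*(-189))*74 = (-18 + 8) + (21 + 189)*74 = -10 + 210*74 = -10 + 15540 = 15530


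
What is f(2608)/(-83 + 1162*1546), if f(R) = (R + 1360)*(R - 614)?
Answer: 7912192/1796369 ≈ 4.4045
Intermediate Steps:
f(R) = (-614 + R)*(1360 + R) (f(R) = (1360 + R)*(-614 + R) = (-614 + R)*(1360 + R))
f(2608)/(-83 + 1162*1546) = (-835040 + 2608**2 + 746*2608)/(-83 + 1162*1546) = (-835040 + 6801664 + 1945568)/(-83 + 1796452) = 7912192/1796369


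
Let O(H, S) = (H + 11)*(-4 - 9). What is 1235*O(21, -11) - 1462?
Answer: -515222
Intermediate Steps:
O(H, S) = -143 - 13*H (O(H, S) = (11 + H)*(-13) = -143 - 13*H)
1235*O(21, -11) - 1462 = 1235*(-143 - 13*21) - 1462 = 1235*(-143 - 273) - 1462 = 1235*(-416) - 1462 = -513760 - 1462 = -515222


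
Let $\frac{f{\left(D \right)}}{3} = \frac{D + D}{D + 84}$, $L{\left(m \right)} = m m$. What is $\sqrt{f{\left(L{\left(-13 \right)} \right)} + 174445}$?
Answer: $\frac{59 \sqrt{3207787}}{253} \approx 417.67$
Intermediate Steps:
$L{\left(m \right)} = m^{2}$
$f{\left(D \right)} = \frac{6 D}{84 + D}$ ($f{\left(D \right)} = 3 \frac{D + D}{D + 84} = 3 \frac{2 D}{84 + D} = \frac{6 D}{84 + D}$)
$\sqrt{f{\left(L{\left(-13 \right)} \right)} + 174445} = \sqrt{\frac{6 \left(-13\right)^{2}}{84 + \left(-13\right)^{2}} + 174445} = \sqrt{6 \cdot 169 \frac{1}{84 + 169} + 174445} = \sqrt{6 \cdot 169 \cdot \frac{1}{253} + 174445} = \sqrt{\frac{1014}{253} + 174445} = \sqrt{\frac{44135599}{253}} = \frac{59 \sqrt{3207787}}{253}$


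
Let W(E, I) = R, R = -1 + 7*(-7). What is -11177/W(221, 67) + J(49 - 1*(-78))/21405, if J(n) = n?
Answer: 47850007/214050 ≈ 223.55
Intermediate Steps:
R = -50 (R = -1 - 49 = -50)
W(E, I) = -50
-11177/W(221, 67) + J(49 - 1*(-78))/21405 = -11177/(-50) + (49 - 1*(-78))/21405 = -11177*(-1/50) + (49 + 78)*(1/21405) = 11177/50 + 127*(1/21405) = 11177/50 + 127/21405 = 47850007/214050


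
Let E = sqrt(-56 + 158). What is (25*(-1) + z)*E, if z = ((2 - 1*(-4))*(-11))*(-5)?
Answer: 305*sqrt(102) ≈ 3080.3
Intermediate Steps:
E = sqrt(102) ≈ 10.100
z = 330 (z = ((2 + 4)*(-11))*(-5) = (6*(-11))*(-5) = -66*(-5) = 330)
(25*(-1) + z)*E = (25*(-1) + 330)*sqrt(102) = (-25 + 330)*sqrt(102) = 305*sqrt(102)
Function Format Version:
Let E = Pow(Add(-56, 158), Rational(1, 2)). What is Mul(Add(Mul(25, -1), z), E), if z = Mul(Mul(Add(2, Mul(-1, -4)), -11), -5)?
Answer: Mul(305, Pow(102, Rational(1, 2))) ≈ 3080.3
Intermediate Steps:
E = Pow(102, Rational(1, 2)) ≈ 10.100
z = 330 (z = Mul(Mul(Add(2, 4), -11), -5) = Mul(Mul(6, -11), -5) = Mul(-66, -5) = 330)
Mul(Add(Mul(25, -1), z), E) = Mul(Add(Mul(25, -1), 330), Pow(102, Rational(1, 2))) = Mul(Add(-25, 330), Pow(102, Rational(1, 2))) = Mul(305, Pow(102, Rational(1, 2)))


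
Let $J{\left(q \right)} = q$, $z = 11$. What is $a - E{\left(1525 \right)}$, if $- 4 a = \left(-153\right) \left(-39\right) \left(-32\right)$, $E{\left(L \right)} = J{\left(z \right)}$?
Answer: $47725$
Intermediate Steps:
$E{\left(L \right)} = 11$
$a = 47736$ ($a = - \frac{\left(-153\right) \left(-39\right) \left(-32\right)}{4} = - \frac{5967 \left(-32\right)}{4} = \left(- \frac{1}{4}\right) \left(-190944\right) = 47736$)
$a - E{\left(1525 \right)} = 47736 - 11 = 47725$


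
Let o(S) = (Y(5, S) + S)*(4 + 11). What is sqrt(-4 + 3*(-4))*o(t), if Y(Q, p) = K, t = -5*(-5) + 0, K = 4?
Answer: 1740*I ≈ 1740.0*I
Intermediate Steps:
t = 25 (t = 25 + 0 = 25)
Y(Q, p) = 4
o(S) = 60 + 15*S (o(S) = (4 + S)*(4 + 11) = (4 + S)*15 = 60 + 15*S)
sqrt(-4 + 3*(-4))*o(t) = sqrt(-4 + 3*(-4))*(60 + 15*25) = sqrt(-4 - 12)*(60 + 375) = sqrt(-16)*435 = (4*I)*435 = 1740*I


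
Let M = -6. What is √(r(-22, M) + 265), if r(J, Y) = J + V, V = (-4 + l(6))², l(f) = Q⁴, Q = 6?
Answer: √1669507 ≈ 1292.1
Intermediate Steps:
l(f) = 1296 (l(f) = 6⁴ = 1296)
V = 1669264 (V = (-4 + 1296)² = 1292² = 1669264)
r(J, Y) = 1669264 + J (r(J, Y) = J + 1669264 = 1669264 + J)
√(r(-22, M) + 265) = √((1669264 - 22) + 265) = √(1669242 + 265) = √1669507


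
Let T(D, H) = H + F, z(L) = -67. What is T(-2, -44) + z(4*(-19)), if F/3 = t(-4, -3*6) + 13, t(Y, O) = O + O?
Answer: -180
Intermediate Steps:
t(Y, O) = 2*O
F = -69 (F = 3*(2*(-3*6) + 13) = 3*(2*(-18) + 13) = 3*(-36 + 13) = 3*(-23) = -69)
T(D, H) = -69 + H (T(D, H) = H - 69 = -69 + H)
T(-2, -44) + z(4*(-19)) = (-69 - 44) - 67 = -113 - 67 = -180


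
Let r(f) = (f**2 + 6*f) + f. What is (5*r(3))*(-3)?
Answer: -450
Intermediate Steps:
r(f) = f**2 + 7*f
(5*r(3))*(-3) = (5*(3*(7 + 3)))*(-3) = (5*(3*10))*(-3) = (5*30)*(-3) = 150*(-3) = -450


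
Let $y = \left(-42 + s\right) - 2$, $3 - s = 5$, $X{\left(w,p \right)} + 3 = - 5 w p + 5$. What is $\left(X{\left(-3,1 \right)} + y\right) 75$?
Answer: $-2175$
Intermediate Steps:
$X{\left(w,p \right)} = 2 - 5 p w$ ($X{\left(w,p \right)} = -3 + \left(- 5 w p + 5\right) = -3 - \left(-5 + 5 p w\right) = 2 - 5 p w$)
$s = -2$ ($s = 3 - 5 = -2$)
$y = -46$ ($y = \left(-42 - 2\right) - 2 = -44 - 2 = -46$)
$\left(X{\left(-3,1 \right)} + y\right) 75 = \left(\left(2 - 5 \left(-3\right)\right) - 46\right) 75 = \left(\left(2 + 15\right) - 46\right) 75 = \left(17 - 46\right) 75 = \left(-29\right) 75 = -2175$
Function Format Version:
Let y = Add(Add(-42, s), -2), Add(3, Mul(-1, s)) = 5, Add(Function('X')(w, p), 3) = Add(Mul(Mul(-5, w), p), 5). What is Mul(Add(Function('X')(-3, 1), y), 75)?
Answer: -2175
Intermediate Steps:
Function('X')(w, p) = Add(2, Mul(-5, p, w)) (Function('X')(w, p) = Add(-3, Add(Mul(Mul(-5, w), p), 5)) = Add(-3, Add(Mul(-5, p, w), 5)) = Add(-3, Add(5, Mul(-5, p, w))) = Add(2, Mul(-5, p, w)))
s = -2 (s = Add(3, Mul(-1, 5)) = Add(3, -5) = -2)
y = -46 (y = Add(Add(-42, -2), -2) = Add(-44, -2) = -46)
Mul(Add(Function('X')(-3, 1), y), 75) = Mul(Add(Add(2, Mul(-5, 1, -3)), -46), 75) = Mul(Add(Add(2, 15), -46), 75) = Mul(Add(17, -46), 75) = Mul(-29, 75) = -2175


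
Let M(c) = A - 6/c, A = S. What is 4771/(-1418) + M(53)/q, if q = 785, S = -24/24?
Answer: -198581117/58995890 ≈ -3.3660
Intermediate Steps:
S = -1 (S = -24*1/24 = -1)
A = -1
M(c) = -1 - 6/c
4771/(-1418) + M(53)/q = 4771/(-1418) + ((-6 - 1*53)/53)/785 = 4771*(-1/1418) + ((-6 - 53)/53)*(1/785) = -4771/1418 + ((1/53)*(-59))*(1/785) = -4771/1418 - 59/53*1/785 = -4771/1418 - 59/41605 = -198581117/58995890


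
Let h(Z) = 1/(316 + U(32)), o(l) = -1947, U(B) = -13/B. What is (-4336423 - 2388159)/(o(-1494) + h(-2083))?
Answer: 67911553618/19662721 ≈ 3453.8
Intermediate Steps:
h(Z) = 32/10099 (h(Z) = 1/(316 - 13/32) = 1/(10099/32) = 32/10099)
(-4336423 - 2388159)/(o(-1494) + h(-2083)) = (-4336423 - 2388159)/(-1947 + 32/10099) = -6724582/(-19662721/10099) = -6724582*(-10099/19662721) = 67911553618/19662721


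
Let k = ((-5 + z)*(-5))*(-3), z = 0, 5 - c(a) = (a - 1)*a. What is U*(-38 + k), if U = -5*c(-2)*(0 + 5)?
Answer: -2825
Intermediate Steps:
c(a) = 5 - a*(-1 + a) (c(a) = 5 - (a - 1)*a = 5 - (-1 + a)*a = 5 - a*(-1 + a))
U = 25 (U = -5*(5 - 2 - 1*(-2)**2)*(0 + 5) = -5*(5 - 2 - 1*4)*5 = -5*(5 - 2 - 4)*5 = -(-5)*5 = -5*(-5) = 25)
k = -75 (k = ((-5 + 0)*(-5))*(-3) = -5*(-5)*(-3) = 25*(-3) = -75)
U*(-38 + k) = 25*(-38 - 75) = 25*(-113) = -2825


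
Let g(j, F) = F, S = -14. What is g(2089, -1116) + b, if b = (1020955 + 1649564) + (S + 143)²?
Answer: 2686044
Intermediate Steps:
b = 2687160 (b = (1020955 + 1649564) + (-14 + 143)² = 2670519 + 129² = 2670519 + 16641 = 2687160)
g(2089, -1116) + b = -1116 + 2687160 = 2686044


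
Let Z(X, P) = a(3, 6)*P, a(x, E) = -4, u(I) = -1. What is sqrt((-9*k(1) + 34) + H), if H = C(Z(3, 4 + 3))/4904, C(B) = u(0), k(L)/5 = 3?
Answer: I*sqrt(607243930)/2452 ≈ 10.05*I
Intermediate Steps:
k(L) = 15 (k(L) = 5*3 = 15)
Z(X, P) = -4*P
C(B) = -1
H = -1/4904 ≈ -0.00020392
sqrt((-9*k(1) + 34) + H) = sqrt((-9*15 + 34) - 1/4904) = sqrt((-135 + 34) - 1/4904) = sqrt(-101 - 1/4904) = sqrt(-495305/4904) = I*sqrt(607243930)/2452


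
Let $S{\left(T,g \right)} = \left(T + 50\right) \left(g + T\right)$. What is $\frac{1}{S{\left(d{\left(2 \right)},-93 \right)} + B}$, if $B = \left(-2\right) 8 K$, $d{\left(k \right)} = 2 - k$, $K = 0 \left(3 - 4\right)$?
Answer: $- \frac{1}{4650} \approx -0.00021505$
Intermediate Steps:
$K = 0$ ($K = 0 \left(-1\right) = 0$)
$S{\left(T,g \right)} = \left(50 + T\right) \left(T + g\right)$
$B = 0$ ($B = \left(-2\right) 8 \cdot 0 = \left(-16\right) 0 = 0$)
$\frac{1}{S{\left(d{\left(2 \right)},-93 \right)} + B} = \frac{1}{\left(\left(2 - 2\right)^{2} + 50 \left(2 - 2\right) + 50 \left(-93\right) + \left(2 - 2\right) \left(-93\right)\right) + 0} = \frac{1}{\left(\left(2 - 2\right)^{2} + 50 \left(2 - 2\right) - 4650 + \left(2 - 2\right) \left(-93\right)\right) + 0} = \frac{1}{\left(0^{2} + 50 \cdot 0 - 4650 + 0 \left(-93\right)\right) + 0} = \frac{1}{\left(0 + 0 - 4650 + 0\right) + 0} = \frac{1}{-4650 + 0} = \frac{1}{-4650} = - \frac{1}{4650}$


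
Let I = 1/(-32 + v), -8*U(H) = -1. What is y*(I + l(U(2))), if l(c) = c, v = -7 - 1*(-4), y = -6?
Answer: -81/140 ≈ -0.57857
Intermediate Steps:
v = -3 (v = -7 + 4 = -3)
U(H) = ⅛ (U(H) = -⅛*(-1) = ⅛)
I = -1/35 (I = 1/(-32 - 3) = 1/(-35) = -1/35 ≈ -0.028571)
y*(I + l(U(2))) = -6*(-1/35 + ⅛) = -6*27/280 = -81/140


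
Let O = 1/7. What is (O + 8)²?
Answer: 3249/49 ≈ 66.306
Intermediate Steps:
O = ⅐ ≈ 0.14286
(O + 8)² = (⅐ + 8)² = (57/7)² = 3249/49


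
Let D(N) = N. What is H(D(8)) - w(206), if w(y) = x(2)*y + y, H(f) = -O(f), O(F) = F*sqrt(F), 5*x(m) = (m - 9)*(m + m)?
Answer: 4738/5 - 16*sqrt(2) ≈ 924.97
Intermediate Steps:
x(m) = 2*m*(-9 + m)/5 (x(m) = ((m - 9)*(m + m))/5 = ((-9 + m)*(2*m))/5 = (2*m*(-9 + m))/5 = 2*m*(-9 + m)/5)
O(F) = F**(3/2)
H(f) = -f**(3/2)
w(y) = -23*y/5 (w(y) = ((2/5)*2*(-9 + 2))*y + y = ((2/5)*2*(-7))*y + y = -28*y/5 + y = -23*y/5)
H(D(8)) - w(206) = -8**(3/2) - (-23)*206/5 = -16*sqrt(2) - 1*(-4738/5) = -16*sqrt(2) + 4738/5 = 4738/5 - 16*sqrt(2)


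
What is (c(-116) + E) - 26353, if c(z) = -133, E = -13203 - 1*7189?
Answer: -46878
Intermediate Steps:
E = -20392 (E = -13203 - 7189 = -20392)
(c(-116) + E) - 26353 = (-133 - 20392) - 26353 = -20525 - 26353 = -46878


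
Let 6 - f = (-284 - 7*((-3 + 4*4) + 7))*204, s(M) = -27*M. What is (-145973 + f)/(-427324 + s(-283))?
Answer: 59471/419683 ≈ 0.14170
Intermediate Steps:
f = 86502 (f = 6 - (-284 - 7*((-3 + 4*4) + 7))*204 = 6 - (-284 - 7*((-3 + 16) + 7))*204 = 6 - (-284 - 7*(13 + 7))*204 = 6 - (-284 - 7*20)*204 = 6 - (-284 - 140)*204 = 6 - (-424)*204 = 6 - 1*(-86496) = 6 + 86496 = 86502)
(-145973 + f)/(-427324 + s(-283)) = (-145973 + 86502)/(-427324 - 27*(-283)) = -59471/(-427324 + 7641) = -59471/(-419683) = -59471*(-1/419683) = 59471/419683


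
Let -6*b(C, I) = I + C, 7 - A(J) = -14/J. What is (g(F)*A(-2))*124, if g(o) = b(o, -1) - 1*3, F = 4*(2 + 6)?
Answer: 0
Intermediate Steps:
A(J) = 7 + 14/J (A(J) = 7 - (-14)/J = 7 + 14/J)
b(C, I) = -C/6 - I/6 (b(C, I) = -(I + C)/6 = -(C + I)/6 = -C/6 - I/6)
F = 32 (F = 4*8 = 32)
g(o) = -17/6 - o/6 (g(o) = (-o/6 - ⅙*(-1)) - 1*3 = (-o/6 + ⅙) - 3 = (⅙ - o/6) - 3 = -17/6 - o/6)
(g(F)*A(-2))*124 = ((-17/6 - ⅙*32)*(7 + 14/(-2)))*124 = ((-17/6 - 16/3)*(7 + 14*(-½)))*124 = -49*(7 - 7)/6*124 = -49/6*0*124 = 0*124 = 0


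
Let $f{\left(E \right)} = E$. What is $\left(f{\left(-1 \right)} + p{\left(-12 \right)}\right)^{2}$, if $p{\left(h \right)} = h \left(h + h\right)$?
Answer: $82369$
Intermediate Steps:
$p{\left(h \right)} = 2 h^{2}$ ($p{\left(h \right)} = h 2 h = 2 h^{2}$)
$\left(f{\left(-1 \right)} + p{\left(-12 \right)}\right)^{2} = \left(-1 + 2 \left(-12\right)^{2}\right)^{2} = \left(-1 + 2 \cdot 144\right)^{2} = \left(-1 + 288\right)^{2} = 287^{2} = 82369$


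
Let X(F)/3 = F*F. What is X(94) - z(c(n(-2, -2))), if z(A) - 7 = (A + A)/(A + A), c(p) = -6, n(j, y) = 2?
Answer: 26500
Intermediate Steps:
X(F) = 3*F² (X(F) = 3*(F*F) = 3*F²)
z(A) = 8 (z(A) = 7 + (A + A)/(A + A) = 7 + (2*A)/((2*A)) = 7 + (2*A)*(1/(2*A)) = 7 + 1 = 8)
X(94) - z(c(n(-2, -2))) = 3*94² - 1*8 = 3*8836 - 8 = 26508 - 8 = 26500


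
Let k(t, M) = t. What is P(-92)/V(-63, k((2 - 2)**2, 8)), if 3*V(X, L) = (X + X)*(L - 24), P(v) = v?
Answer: -23/252 ≈ -0.091270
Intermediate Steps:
V(X, L) = 2*X*(-24 + L)/3 (V(X, L) = ((X + X)*(L - 24))/3 = ((2*X)*(-24 + L))/3 = (2*X*(-24 + L))/3 = 2*X*(-24 + L)/3)
P(-92)/V(-63, k((2 - 2)**2, 8)) = -92*(-1/(42*(-24 + (2 - 2)**2))) = -92*(-1/(42*(-24 + 0**2))) = -92*(-1/(42*(-24 + 0))) = -92/((2/3)*(-63)*(-24)) = -92/1008 = -92*1/1008 = -23/252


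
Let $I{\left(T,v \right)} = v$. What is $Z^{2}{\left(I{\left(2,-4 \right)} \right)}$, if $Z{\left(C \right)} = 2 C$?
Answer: $64$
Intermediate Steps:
$Z^{2}{\left(I{\left(2,-4 \right)} \right)} = \left(2 \left(-4\right)\right)^{2} = \left(-8\right)^{2} = 64$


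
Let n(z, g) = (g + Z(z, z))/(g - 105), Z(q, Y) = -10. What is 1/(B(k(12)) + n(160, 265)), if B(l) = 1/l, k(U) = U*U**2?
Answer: 1728/2755 ≈ 0.62722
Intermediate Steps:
n(z, g) = (-10 + g)/(-105 + g) (n(z, g) = (g - 10)/(g - 105) = (-10 + g)/(-105 + g))
k(U) = U**3
1/(B(k(12)) + n(160, 265)) = 1/(1/(12**3) + (-10 + 265)/(-105 + 265)) = 1/(1/1728 + 255/160) = 1/(1/1728 + (1/160)*255) = 1/(1/1728 + 51/32) = 1/(2755/1728) = 1728/2755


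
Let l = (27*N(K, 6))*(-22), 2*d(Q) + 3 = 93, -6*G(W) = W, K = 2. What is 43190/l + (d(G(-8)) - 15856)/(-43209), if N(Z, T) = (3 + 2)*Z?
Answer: -19691993/2851794 ≈ -6.9051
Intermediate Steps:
G(W) = -W/6
N(Z, T) = 5*Z
d(Q) = 45 (d(Q) = -3/2 + (1/2)*93 = -3/2 + 93/2 = 45)
l = -5940 (l = (27*(5*2))*(-22) = (27*10)*(-22) = 270*(-22) = -5940)
43190/l + (d(G(-8)) - 15856)/(-43209) = 43190/(-5940) + (45 - 15856)/(-43209) = 43190*(-1/5940) - 15811*(-1/43209) = -4319/594 + 15811/43209 = -19691993/2851794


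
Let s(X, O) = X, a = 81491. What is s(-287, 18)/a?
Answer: -287/81491 ≈ -0.0035219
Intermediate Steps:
s(-287, 18)/a = -287/81491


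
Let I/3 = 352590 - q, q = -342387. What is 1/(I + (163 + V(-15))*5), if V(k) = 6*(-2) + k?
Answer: 1/2085611 ≈ 4.7948e-7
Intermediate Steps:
V(k) = -12 + k
I = 2084931 (I = 3*(352590 - 1*(-342387)) = 3*(352590 + 342387) = 3*694977 = 2084931)
1/(I + (163 + V(-15))*5) = 1/(2084931 + (163 + (-12 - 15))*5) = 1/(2084931 + (163 - 27)*5) = 1/(2084931 + 136*5) = 1/(2084931 + 680) = 1/2085611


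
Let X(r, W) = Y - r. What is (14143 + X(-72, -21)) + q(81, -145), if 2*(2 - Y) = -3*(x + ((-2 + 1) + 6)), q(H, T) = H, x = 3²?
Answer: 14319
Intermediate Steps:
x = 9
Y = 23 (Y = 2 - (-3)*(9 + ((-2 + 1) + 6))/2 = 2 - (-3)*(9 + (-1 + 6))/2 = 2 - (-3)*(9 + 5)/2 = 2 - (-3)*14/2 = 2 - ½*(-42) = 2 + 21 = 23)
X(r, W) = 23 - r
(14143 + X(-72, -21)) + q(81, -145) = (14143 + (23 - 1*(-72))) + 81 = (14143 + (23 + 72)) + 81 = (14143 + 95) + 81 = 14238 + 81 = 14319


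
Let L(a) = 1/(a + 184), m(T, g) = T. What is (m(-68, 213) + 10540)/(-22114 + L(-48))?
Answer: -1424192/3007503 ≈ -0.47355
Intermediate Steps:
L(a) = 1/(184 + a)
(m(-68, 213) + 10540)/(-22114 + L(-48)) = (-68 + 10540)/(-22114 + 1/(184 - 48)) = 10472/(-22114 + 1/136) = 10472/(-3007503/136) = 10472*(-136/3007503) = -1424192/3007503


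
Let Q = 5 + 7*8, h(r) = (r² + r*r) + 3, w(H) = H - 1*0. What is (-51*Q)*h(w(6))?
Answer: -233325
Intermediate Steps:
w(H) = H (w(H) = H + 0 = H)
h(r) = 3 + 2*r² (h(r) = (r² + r²) + 3 = 2*r² + 3 = 3 + 2*r²)
Q = 61 (Q = 5 + 56 = 61)
(-51*Q)*h(w(6)) = (-51*61)*(3 + 2*6²) = -3111*(3 + 2*36) = -3111*(3 + 72) = -3111*75 = -233325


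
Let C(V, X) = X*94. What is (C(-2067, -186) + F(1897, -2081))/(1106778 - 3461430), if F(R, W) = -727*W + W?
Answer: -248887/392442 ≈ -0.63420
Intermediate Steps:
F(R, W) = -726*W
C(V, X) = 94*X
(C(-2067, -186) + F(1897, -2081))/(1106778 - 3461430) = (94*(-186) - 726*(-2081))/(1106778 - 3461430) = (-17484 + 1510806)/(-2354652) = 1493322*(-1/2354652) = -248887/392442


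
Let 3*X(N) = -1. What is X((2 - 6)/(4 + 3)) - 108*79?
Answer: -25597/3 ≈ -8532.3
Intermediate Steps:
X(N) = -⅓ (X(N) = (⅓)*(-1) = -⅓)
X((2 - 6)/(4 + 3)) - 108*79 = -⅓ - 108*79 = -⅓ - 8532 = -25597/3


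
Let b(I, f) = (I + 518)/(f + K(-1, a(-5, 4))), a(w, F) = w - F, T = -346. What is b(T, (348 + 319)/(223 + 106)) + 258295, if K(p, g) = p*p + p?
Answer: 172339353/667 ≈ 2.5838e+5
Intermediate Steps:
K(p, g) = p + p**2 (K(p, g) = p**2 + p = p + p**2)
b(I, f) = (518 + I)/f (b(I, f) = (I + 518)/(f - (1 - 1)) = (518 + I)/(f - 1*0) = (518 + I)/(f + 0) = (518 + I)/f)
b(T, (348 + 319)/(223 + 106)) + 258295 = (518 - 346)/(((348 + 319)/(223 + 106))) + 258295 = 172/(667/329) + 258295 = (329/667)*172 + 258295 = 56588/667 + 258295 = 172339353/667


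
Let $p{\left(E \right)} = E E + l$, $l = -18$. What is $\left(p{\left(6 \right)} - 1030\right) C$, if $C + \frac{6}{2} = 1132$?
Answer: $-1142548$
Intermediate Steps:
$C = 1129$ ($C = -3 + 1132 = 1129$)
$p{\left(E \right)} = -18 + E^{2}$ ($p{\left(E \right)} = E E - 18 = E^{2} - 18 = -18 + E^{2}$)
$\left(p{\left(6 \right)} - 1030\right) C = \left(\left(-18 + 6^{2}\right) - 1030\right) 1129 = \left(\left(-18 + 36\right) - 1030\right) 1129 = \left(18 - 1030\right) 1129 = \left(-1012\right) 1129 = -1142548$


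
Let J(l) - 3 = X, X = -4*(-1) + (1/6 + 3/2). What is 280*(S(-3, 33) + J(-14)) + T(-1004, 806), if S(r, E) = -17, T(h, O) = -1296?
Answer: -10888/3 ≈ -3629.3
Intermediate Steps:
X = 17/3 (X = 4 + (1*(⅙) + 3*(½)) = 4 + (⅙ + 3/2) = 4 + 5/3 = 17/3 ≈ 5.6667)
J(l) = 26/3 (J(l) = 3 + 17/3 = 26/3)
280*(S(-3, 33) + J(-14)) + T(-1004, 806) = 280*(-17 + 26/3) - 1296 = 280*(-25/3) - 1296 = -7000/3 - 1296 = -10888/3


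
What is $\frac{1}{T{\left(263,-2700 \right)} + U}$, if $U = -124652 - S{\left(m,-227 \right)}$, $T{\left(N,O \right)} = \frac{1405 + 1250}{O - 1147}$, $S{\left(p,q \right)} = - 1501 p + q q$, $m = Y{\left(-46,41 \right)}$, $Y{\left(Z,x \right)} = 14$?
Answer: $- \frac{3847}{596930104} \approx -6.4446 \cdot 10^{-6}$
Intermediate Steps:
$m = 14$
$S{\left(p,q \right)} = q^{2} - 1501 p$ ($S{\left(p,q \right)} = - 1501 p + q^{2} = q^{2} - 1501 p$)
$T{\left(N,O \right)} = \frac{2655}{-1147 + O}$
$U = -155167$ ($U = -124652 - \left(\left(-227\right)^{2} - 21014\right) = -124652 - \left(51529 - 21014\right) = -124652 - 30515 = -155167$)
$\frac{1}{T{\left(263,-2700 \right)} + U} = \frac{1}{\frac{2655}{-1147 - 2700} - 155167} = \frac{1}{\frac{2655}{-3847} - 155167} = \frac{1}{2655 \left(- \frac{1}{3847}\right) - 155167} = \frac{1}{- \frac{2655}{3847} - 155167} = \frac{1}{- \frac{596930104}{3847}} = - \frac{3847}{596930104}$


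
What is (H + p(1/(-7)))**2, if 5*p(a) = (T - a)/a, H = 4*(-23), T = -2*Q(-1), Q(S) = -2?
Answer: 239121/25 ≈ 9564.8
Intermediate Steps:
T = 4 (T = -2*(-2) = 4)
H = -92
p(a) = (4 - a)/(5*a) (p(a) = ((4 - a)/a)/5 = (4 - a)/(5*a))
(H + p(1/(-7)))**2 = (-92 + (4 - 1/(-7))/(5*(1/(-7))))**2 = (-92 + (4 - 1*(-1/7))/(5*(-1/7)))**2 = (-92 + (1/5)*(-7)*(4 + 1/7))**2 = (-92 + (1/5)*(-7)*(29/7))**2 = (-92 - 29/5)**2 = (-489/5)**2 = 239121/25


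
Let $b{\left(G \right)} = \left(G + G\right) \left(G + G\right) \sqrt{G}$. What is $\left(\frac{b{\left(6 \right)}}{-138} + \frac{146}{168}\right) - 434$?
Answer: $- \frac{36383}{84} - \frac{24 \sqrt{6}}{23} \approx -435.69$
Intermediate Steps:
$b{\left(G \right)} = 4 G^{\frac{5}{2}}$ ($b{\left(G \right)} = 2 G 2 G \sqrt{G} = 4 G^{2} \sqrt{G} = 4 G^{\frac{5}{2}}$)
$\left(\frac{b{\left(6 \right)}}{-138} + \frac{146}{168}\right) - 434 = \left(\frac{4 \cdot 6^{\frac{5}{2}}}{-138} + \frac{146}{168}\right) - 434 = \left(4 \cdot 36 \sqrt{6} \left(- \frac{1}{138}\right) + 146 \cdot \frac{1}{168}\right) - 434 = \left(144 \sqrt{6} \left(- \frac{1}{138}\right) + \frac{73}{84}\right) - 434 = \left(- \frac{24 \sqrt{6}}{23} + \frac{73}{84}\right) - 434 = \left(\frac{73}{84} - \frac{24 \sqrt{6}}{23}\right) - 434 = - \frac{36383}{84} - \frac{24 \sqrt{6}}{23}$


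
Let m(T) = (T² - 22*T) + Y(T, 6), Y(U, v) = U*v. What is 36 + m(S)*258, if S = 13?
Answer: -10026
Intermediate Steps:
m(T) = T² - 16*T (m(T) = (T² - 22*T) + T*6 = (T² - 22*T) + 6*T = T² - 16*T)
36 + m(S)*258 = 36 + (13*(-16 + 13))*258 = 36 + (13*(-3))*258 = 36 - 39*258 = 36 - 10062 = -10026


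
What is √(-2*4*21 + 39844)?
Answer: 2*√9919 ≈ 199.19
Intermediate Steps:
√(-2*4*21 + 39844) = √(-8*21 + 39844) = √(-168 + 39844) = √39676 = 2*√9919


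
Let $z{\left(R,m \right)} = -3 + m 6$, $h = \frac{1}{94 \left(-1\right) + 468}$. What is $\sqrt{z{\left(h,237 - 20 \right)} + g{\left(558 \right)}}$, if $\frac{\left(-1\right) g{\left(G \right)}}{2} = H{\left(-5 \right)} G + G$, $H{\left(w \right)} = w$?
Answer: $\sqrt{5763} \approx 75.914$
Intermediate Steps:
$h = \frac{1}{374}$ ($h = \frac{1}{-94 + 468} = \frac{1}{374} \approx 0.0026738$)
$z{\left(R,m \right)} = -3 + 6 m$
$g{\left(G \right)} = 8 G$ ($g{\left(G \right)} = - 2 \left(- 5 G + G\right) = - 2 \left(- 4 G\right) = 8 G$)
$\sqrt{z{\left(h,237 - 20 \right)} + g{\left(558 \right)}} = \sqrt{\left(-3 + 6 \left(237 - 20\right)\right) + 8 \cdot 558} = \sqrt{\left(-3 + 6 \cdot 217\right) + 4464} = \sqrt{\left(-3 + 1302\right) + 4464} = \sqrt{1299 + 4464} = \sqrt{5763}$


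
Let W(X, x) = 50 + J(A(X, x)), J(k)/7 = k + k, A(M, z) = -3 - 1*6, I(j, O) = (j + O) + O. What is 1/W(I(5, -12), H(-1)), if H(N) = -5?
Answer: -1/76 ≈ -0.013158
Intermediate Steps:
I(j, O) = j + 2*O (I(j, O) = (O + j) + O = j + 2*O)
A(M, z) = -9 (A(M, z) = -3 - 6 = -9)
J(k) = 14*k (J(k) = 7*(k + k) = 7*(2*k) = 14*k)
W(X, x) = -76 (W(X, x) = 50 + 14*(-9) = 50 - 126 = -76)
1/W(I(5, -12), H(-1)) = 1/(-76) = -1/76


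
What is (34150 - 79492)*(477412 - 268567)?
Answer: -9469449990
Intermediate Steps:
(34150 - 79492)*(477412 - 268567) = -45342*208845 = -9469449990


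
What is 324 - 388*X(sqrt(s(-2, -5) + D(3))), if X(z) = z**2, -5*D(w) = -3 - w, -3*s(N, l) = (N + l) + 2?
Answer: -11824/15 ≈ -788.27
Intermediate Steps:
s(N, l) = -2/3 - N/3 - l/3 (s(N, l) = -((N + l) + 2)/3 = -(2 + N + l)/3 = -2/3 - N/3 - l/3)
D(w) = 3/5 + w/5 (D(w) = -(-3 - w)/5 = 3/5 + w/5)
324 - 388*X(sqrt(s(-2, -5) + D(3))) = 324 - (13192/15 + 1164/5) = 324 - 388*(sqrt((-2/3 + 2/3 + 5/3) + (3/5 + 3/5)))**2 = 324 - 388*(sqrt(5/3 + 6/5))**2 = 324 - 388*(sqrt(43/15))**2 = 324 - 388*(sqrt(645)/15)**2 = 324 - 388*43/15 = 324 - 16684/15 = -11824/15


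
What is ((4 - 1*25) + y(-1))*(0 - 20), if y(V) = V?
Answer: 440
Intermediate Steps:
((4 - 1*25) + y(-1))*(0 - 20) = ((4 - 1*25) - 1)*(0 - 20) = ((4 - 25) - 1)*(-20) = (-21 - 1)*(-20) = -22*(-20) = 440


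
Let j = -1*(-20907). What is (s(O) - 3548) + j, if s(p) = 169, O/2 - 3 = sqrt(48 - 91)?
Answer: 17528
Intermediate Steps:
O = 6 + 2*I*sqrt(43) (O = 6 + 2*sqrt(48 - 91) = 6 + 2*sqrt(-43) = 6 + 2*(I*sqrt(43)) = 6 + 2*I*sqrt(43) ≈ 6.0 + 13.115*I)
j = 20907
(s(O) - 3548) + j = (169 - 3548) + 20907 = -3379 + 20907 = 17528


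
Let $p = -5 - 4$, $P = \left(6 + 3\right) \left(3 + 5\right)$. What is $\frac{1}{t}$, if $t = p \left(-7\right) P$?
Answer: $\frac{1}{4536} \approx 0.00022046$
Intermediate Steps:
$P = 72$ ($P = 9 \cdot 8 = 72$)
$p = -9$
$t = 4536$ ($t = \left(-9\right) \left(-7\right) 72 = 63 \cdot 72 = 4536$)
$\frac{1}{t} = \frac{1}{4536}$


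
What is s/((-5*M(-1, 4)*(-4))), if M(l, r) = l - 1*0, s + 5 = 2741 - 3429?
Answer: 693/20 ≈ 34.650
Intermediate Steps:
s = -693 (s = -5 + (2741 - 3429) = -5 - 688 = -693)
M(l, r) = l (M(l, r) = l + 0 = l)
s/((-5*M(-1, 4)*(-4))) = -693/(-5*(-1)*(-4)) = -693/(5*(-4)) = -693/(-20) = -693*(-1/20) = 693/20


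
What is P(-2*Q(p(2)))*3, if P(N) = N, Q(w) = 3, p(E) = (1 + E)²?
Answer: -18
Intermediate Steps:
P(-2*Q(p(2)))*3 = -2*3*3 = -6*3 = -18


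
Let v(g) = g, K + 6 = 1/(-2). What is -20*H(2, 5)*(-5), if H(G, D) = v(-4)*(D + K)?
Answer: 600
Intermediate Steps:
K = -13/2 (K = -6 + 1/(-2) = -6 + 1*(-½) = -6 - ½ = -13/2 ≈ -6.5000)
H(G, D) = 26 - 4*D (H(G, D) = -4*(D - 13/2) = -4*(-13/2 + D) = 26 - 4*D)
-20*H(2, 5)*(-5) = -20*(26 - 4*5)*(-5) = -20*(26 - 20)*(-5) = -20*6*(-5) = -120*(-5) = 600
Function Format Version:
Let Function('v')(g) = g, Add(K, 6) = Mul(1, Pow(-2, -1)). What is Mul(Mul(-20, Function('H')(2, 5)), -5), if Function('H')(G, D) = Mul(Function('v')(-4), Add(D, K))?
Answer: 600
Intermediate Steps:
K = Rational(-13, 2) (K = Add(-6, Mul(1, Pow(-2, -1))) = Add(-6, Mul(1, Rational(-1, 2))) = Add(-6, Rational(-1, 2)) = Rational(-13, 2) ≈ -6.5000)
Function('H')(G, D) = Add(26, Mul(-4, D)) (Function('H')(G, D) = Mul(-4, Add(D, Rational(-13, 2))) = Mul(-4, Add(Rational(-13, 2), D)) = Add(26, Mul(-4, D)))
Mul(Mul(-20, Function('H')(2, 5)), -5) = Mul(Mul(-20, Add(26, Mul(-4, 5))), -5) = Mul(Mul(-20, Add(26, -20)), -5) = Mul(Mul(-20, 6), -5) = Mul(-120, -5) = 600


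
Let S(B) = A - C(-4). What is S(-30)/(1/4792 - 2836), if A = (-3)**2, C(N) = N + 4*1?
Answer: -14376/4530037 ≈ -0.0031735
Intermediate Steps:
C(N) = 4 + N (C(N) = N + 4 = 4 + N)
A = 9
S(B) = 9 (S(B) = 9 - (4 - 4) = 9 - 1*0 = 9 + 0 = 9)
S(-30)/(1/4792 - 2836) = 9/(1/4792 - 2836) = 9/(-13590111/4792) = 9*(-4792/13590111) = -14376/4530037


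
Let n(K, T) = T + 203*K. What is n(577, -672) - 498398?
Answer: -381939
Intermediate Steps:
n(577, -672) - 498398 = (-672 + 203*577) - 498398 = (-672 + 117131) - 498398 = 116459 - 498398 = -381939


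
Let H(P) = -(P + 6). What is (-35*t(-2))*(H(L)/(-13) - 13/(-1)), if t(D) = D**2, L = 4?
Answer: -25060/13 ≈ -1927.7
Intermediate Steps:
H(P) = -6 - P (H(P) = -(6 + P) = -6 - P)
(-35*t(-2))*(H(L)/(-13) - 13/(-1)) = (-35*(-2)**2)*((-6 - 1*4)/(-13) - 13/(-1)) = (-35*4)*((-6 - 4)*(-1/13) - 13*(-1)) = -140*(-10*(-1/13) + 13) = -140*(10/13 + 13) = -140*179/13 = -25060/13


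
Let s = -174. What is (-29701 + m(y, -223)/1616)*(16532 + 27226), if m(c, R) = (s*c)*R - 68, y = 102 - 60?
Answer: -126808496100/101 ≈ -1.2555e+9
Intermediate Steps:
y = 42
m(c, R) = -68 - 174*R*c (m(c, R) = (-174*c)*R - 68 = -174*R*c - 68 = -68 - 174*R*c)
(-29701 + m(y, -223)/1616)*(16532 + 27226) = (-29701 + (-68 - 174*(-223)*42)/1616)*(16532 + 27226) = (-29701 + (-68 + 1629684)*(1/1616))*43758 = (-29701 + 1629616*(1/1616))*43758 = (-29701 + 101851/101)*43758 = -2897950/101*43758 = -126808496100/101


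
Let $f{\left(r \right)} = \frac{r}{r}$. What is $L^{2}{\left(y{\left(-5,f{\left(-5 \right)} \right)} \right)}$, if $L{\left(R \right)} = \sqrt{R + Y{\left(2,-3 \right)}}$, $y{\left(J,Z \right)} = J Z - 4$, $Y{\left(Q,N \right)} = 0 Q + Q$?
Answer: $-7$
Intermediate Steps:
$Y{\left(Q,N \right)} = Q$ ($Y{\left(Q,N \right)} = 0 + Q = Q$)
$f{\left(r \right)} = 1$
$y{\left(J,Z \right)} = -4 + J Z$
$L{\left(R \right)} = \sqrt{2 + R}$ ($L{\left(R \right)} = \sqrt{R + 2} = \sqrt{2 + R}$)
$L^{2}{\left(y{\left(-5,f{\left(-5 \right)} \right)} \right)} = \left(\sqrt{2 - 9}\right)^{2} = \left(\sqrt{-7}\right)^{2} = \left(i \sqrt{7}\right)^{2} = -7$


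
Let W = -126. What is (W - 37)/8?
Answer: -163/8 ≈ -20.375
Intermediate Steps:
(W - 37)/8 = (-126 - 37)/8 = -163*⅛ = -163/8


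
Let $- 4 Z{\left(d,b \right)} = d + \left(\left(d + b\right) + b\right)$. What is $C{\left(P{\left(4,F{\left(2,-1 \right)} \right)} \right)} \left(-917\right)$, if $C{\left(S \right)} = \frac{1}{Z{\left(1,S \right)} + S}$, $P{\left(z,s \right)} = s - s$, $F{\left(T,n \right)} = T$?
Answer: $1834$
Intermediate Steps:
$Z{\left(d,b \right)} = - \frac{b}{2} - \frac{d}{2}$ ($Z{\left(d,b \right)} = - \frac{d + \left(\left(d + b\right) + b\right)}{4} = - \frac{d + \left(\left(b + d\right) + b\right)}{4} = - \frac{d + \left(d + 2 b\right)}{4} = - \frac{2 b + 2 d}{4} = - \frac{b}{2} - \frac{d}{2}$)
$P{\left(z,s \right)} = 0$
$C{\left(S \right)} = \frac{1}{- \frac{1}{2} + \frac{S}{2}}$ ($C{\left(S \right)} = \frac{1}{\left(- \frac{S}{2} - \frac{1}{2}\right) + S} = \frac{1}{\left(- \frac{1}{2} - \frac{S}{2}\right) + S} = \frac{1}{- \frac{1}{2} + \frac{S}{2}}$)
$C{\left(P{\left(4,F{\left(2,-1 \right)} \right)} \right)} \left(-917\right) = \frac{2}{-1 + 0} \left(-917\right) = \frac{2}{-1} \left(-917\right) = 2 \left(-1\right) \left(-917\right) = \left(-2\right) \left(-917\right) = 1834$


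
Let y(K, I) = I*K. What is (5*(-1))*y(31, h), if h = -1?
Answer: 155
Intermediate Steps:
(5*(-1))*y(31, h) = (5*(-1))*(-1*31) = -5*(-31) = 155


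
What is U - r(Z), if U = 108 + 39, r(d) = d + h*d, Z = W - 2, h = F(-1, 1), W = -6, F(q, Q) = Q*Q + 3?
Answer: 187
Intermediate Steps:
F(q, Q) = 3 + Q**2 (F(q, Q) = Q**2 + 3 = 3 + Q**2)
h = 4 (h = 3 + 1**2 = 3 + 1 = 4)
Z = -8 (Z = -6 - 2 = -8)
r(d) = 5*d (r(d) = d + 4*d = 5*d)
U = 147
U - r(Z) = 147 - 5*(-8) = 147 - 1*(-40) = 147 + 40 = 187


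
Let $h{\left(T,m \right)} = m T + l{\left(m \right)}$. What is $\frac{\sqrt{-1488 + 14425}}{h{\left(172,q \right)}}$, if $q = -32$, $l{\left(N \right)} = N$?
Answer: $- \frac{\sqrt{12937}}{5536} \approx -0.020546$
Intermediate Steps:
$h{\left(T,m \right)} = m + T m$ ($h{\left(T,m \right)} = m T + m = T m + m = m + T m$)
$\frac{\sqrt{-1488 + 14425}}{h{\left(172,q \right)}} = \frac{\sqrt{-1488 + 14425}}{\left(-32\right) \left(1 + 172\right)} = \frac{\sqrt{12937}}{\left(-32\right) 173} = \frac{\sqrt{12937}}{-5536} = \sqrt{12937} \left(- \frac{1}{5536}\right) = - \frac{\sqrt{12937}}{5536}$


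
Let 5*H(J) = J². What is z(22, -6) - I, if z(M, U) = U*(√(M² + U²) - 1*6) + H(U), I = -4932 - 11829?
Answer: 84021/5 - 12*√130 ≈ 16667.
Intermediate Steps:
I = -16761
H(J) = J²/5
z(M, U) = U²/5 + U*(-6 + √(M² + U²)) (z(M, U) = U*(√(M² + U²) - 1*6) + U²/5 = U*(√(M² + U²) - 6) + U²/5 = U*(-6 + √(M² + U²)) + U²/5 = U²/5 + U*(-6 + √(M² + U²)))
z(22, -6) - I = (⅕)*(-6)*(-30 - 6 + 5*√(22² + (-6)²)) - 1*(-16761) = (⅕)*(-6)*(-30 - 6 + 5*√(484 + 36)) + 16761 = (⅕)*(-6)*(-30 - 6 + 5*√520) + 16761 = (⅕)*(-6)*(-30 - 6 + 5*(2*√130)) + 16761 = (⅕)*(-6)*(-30 - 6 + 10*√130) + 16761 = (⅕)*(-6)*(-36 + 10*√130) + 16761 = (216/5 - 12*√130) + 16761 = 84021/5 - 12*√130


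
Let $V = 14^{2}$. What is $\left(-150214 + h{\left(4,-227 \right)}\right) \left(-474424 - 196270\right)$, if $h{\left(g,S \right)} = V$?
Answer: $100616172492$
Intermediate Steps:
$V = 196$
$h{\left(g,S \right)} = 196$
$\left(-150214 + h{\left(4,-227 \right)}\right) \left(-474424 - 196270\right) = \left(-150214 + 196\right) \left(-474424 - 196270\right) = \left(-150018\right) \left(-670694\right) = 100616172492$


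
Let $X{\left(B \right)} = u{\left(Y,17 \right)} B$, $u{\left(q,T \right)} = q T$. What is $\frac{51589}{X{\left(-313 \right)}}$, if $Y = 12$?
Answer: $- \frac{51589}{63852} \approx -0.80795$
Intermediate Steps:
$u{\left(q,T \right)} = T q$
$X{\left(B \right)} = 204 B$ ($X{\left(B \right)} = 17 \cdot 12 B = 204 B$)
$\frac{51589}{X{\left(-313 \right)}} = \frac{51589}{204 \left(-313\right)} = \frac{51589}{-63852} = 51589 \left(- \frac{1}{63852}\right) = - \frac{51589}{63852}$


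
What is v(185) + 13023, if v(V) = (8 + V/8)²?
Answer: 895473/64 ≈ 13992.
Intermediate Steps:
v(V) = (8 + V/8)² (v(V) = (8 + V*(⅛))² = (8 + V/8)²)
v(185) + 13023 = (64 + 185)²/64 + 13023 = (1/64)*249² + 13023 = (1/64)*62001 + 13023 = 62001/64 + 13023 = 895473/64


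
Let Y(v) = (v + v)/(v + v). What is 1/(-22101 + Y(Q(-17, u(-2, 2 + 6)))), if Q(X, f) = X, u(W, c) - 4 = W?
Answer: -1/22100 ≈ -4.5249e-5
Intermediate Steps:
u(W, c) = 4 + W
Y(v) = 1 (Y(v) = (2*v)/((2*v)) = (2*v)*(1/(2*v)) = 1)
1/(-22101 + Y(Q(-17, u(-2, 2 + 6)))) = 1/(-22101 + 1) = 1/(-22100) = -1/22100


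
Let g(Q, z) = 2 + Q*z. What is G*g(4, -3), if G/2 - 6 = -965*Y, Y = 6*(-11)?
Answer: -1273920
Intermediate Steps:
Y = -66
G = 127392 (G = 12 + 2*(-965*(-66)) = 12 + 2*63690 = 12 + 127380 = 127392)
G*g(4, -3) = 127392*(2 + 4*(-3)) = 127392*(2 - 12) = 127392*(-10) = -1273920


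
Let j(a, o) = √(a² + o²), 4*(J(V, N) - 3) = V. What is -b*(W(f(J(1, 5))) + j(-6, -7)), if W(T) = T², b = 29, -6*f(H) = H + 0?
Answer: -4901/576 - 29*√85 ≈ -275.88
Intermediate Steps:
J(V, N) = 3 + V/4
f(H) = -H/6 (f(H) = -(H + 0)/6 = -H/6)
-b*(W(f(J(1, 5))) + j(-6, -7)) = -29*((-(3 + (¼)*1)/6)² + √((-6)² + (-7)²)) = -29*((-(3 + ¼)/6)² + √(36 + 49)) = -29*((-⅙*13/4)² + √85) = -29*((-13/24)² + √85) = -29*(169/576 + √85) = -(4901/576 + 29*√85) = -4901/576 - 29*√85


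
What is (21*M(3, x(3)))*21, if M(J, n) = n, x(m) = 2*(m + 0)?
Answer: 2646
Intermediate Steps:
x(m) = 2*m
(21*M(3, x(3)))*21 = (21*(2*3))*21 = (21*6)*21 = 126*21 = 2646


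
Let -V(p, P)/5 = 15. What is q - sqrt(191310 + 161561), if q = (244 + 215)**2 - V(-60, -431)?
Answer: 210756 - sqrt(352871) ≈ 2.1016e+5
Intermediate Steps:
V(p, P) = -75 (V(p, P) = -5*15 = -75)
q = 210756 (q = (244 + 215)**2 - 1*(-75) = 459**2 + 75 = 210681 + 75 = 210756)
q - sqrt(191310 + 161561) = 210756 - sqrt(191310 + 161561) = 210756 - sqrt(352871)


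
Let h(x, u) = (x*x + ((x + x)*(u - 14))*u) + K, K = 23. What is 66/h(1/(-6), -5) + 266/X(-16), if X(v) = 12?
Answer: 27107/1866 ≈ 14.527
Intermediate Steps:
h(x, u) = 23 + x² + 2*u*x*(-14 + u) (h(x, u) = (x*x + ((x + x)*(u - 14))*u) + 23 = (x² + ((2*x)*(-14 + u))*u) + 23 = (x² + (2*x*(-14 + u))*u) + 23 = (x² + 2*u*x*(-14 + u)) + 23 = 23 + x² + 2*u*x*(-14 + u))
66/h(1/(-6), -5) + 266/X(-16) = 66/(23 + (1/(-6))² - 28*(-5)/(-6) + 2*(-5)²/(-6)) + 266/12 = 66/(23 + (-⅙)² - 28*(-5)*(-⅙) + 2*(-⅙)*25) + 266*(1/12) = 66/(23 + 1/36 - 70/3 - 25/3) + 133/6 = 66/(-311/36) + 133/6 = 66*(-36/311) + 133/6 = -2376/311 + 133/6 = 27107/1866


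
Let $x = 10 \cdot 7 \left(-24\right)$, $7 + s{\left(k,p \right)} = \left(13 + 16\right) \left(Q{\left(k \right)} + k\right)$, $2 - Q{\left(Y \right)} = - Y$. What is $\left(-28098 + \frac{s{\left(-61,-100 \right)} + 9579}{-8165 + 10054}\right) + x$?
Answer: $- \frac{56244550}{1889} \approx -29775.0$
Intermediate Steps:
$Q{\left(Y \right)} = 2 + Y$ ($Q{\left(Y \right)} = 2 - - Y = 2 + Y$)
$s{\left(k,p \right)} = 51 + 58 k$ ($s{\left(k,p \right)} = -7 + \left(13 + 16\right) \left(\left(2 + k\right) + k\right) = -7 + 29 \left(2 + 2 k\right) = -7 + \left(58 + 58 k\right) = 51 + 58 k$)
$x = -1680$ ($x = 70 \left(-24\right) = -1680$)
$\left(-28098 + \frac{s{\left(-61,-100 \right)} + 9579}{-8165 + 10054}\right) + x = \left(-28098 + \frac{\left(51 + 58 \left(-61\right)\right) + 9579}{-8165 + 10054}\right) - 1680 = \left(-28098 + \frac{\left(51 - 3538\right) + 9579}{1889}\right) - 1680 = \left(-28098 + \left(-3487 + 9579\right) \frac{1}{1889}\right) - 1680 = \left(-28098 + 6092 \cdot \frac{1}{1889}\right) - 1680 = \left(-28098 + \frac{6092}{1889}\right) - 1680 = - \frac{53071030}{1889} - 1680 = - \frac{56244550}{1889}$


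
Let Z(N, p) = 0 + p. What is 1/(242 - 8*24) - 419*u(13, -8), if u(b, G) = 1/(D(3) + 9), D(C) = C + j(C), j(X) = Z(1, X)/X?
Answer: -20937/650 ≈ -32.211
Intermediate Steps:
Z(N, p) = p
j(X) = 1 (j(X) = X/X = 1)
D(C) = 1 + C (D(C) = C + 1 = 1 + C)
u(b, G) = 1/13 (u(b, G) = 1/((1 + 3) + 9) = 1/(4 + 9) = 1/13)
1/(242 - 8*24) - 419*u(13, -8) = 1/(242 - 8*24) - 419*1/13 = 1/(242 - 192) - 419/13 = 1/50 - 419/13 = -20937/650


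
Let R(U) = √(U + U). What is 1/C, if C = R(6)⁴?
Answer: 1/144 ≈ 0.0069444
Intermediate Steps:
R(U) = √2*√U (R(U) = √(2*U) = √2*√U)
C = 144 (C = (√2*√6)⁴ = (2*√3)⁴ = 144)
1/C = 1/144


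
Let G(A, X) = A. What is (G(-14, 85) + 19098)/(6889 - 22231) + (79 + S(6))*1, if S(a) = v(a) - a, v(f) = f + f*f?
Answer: 872623/7671 ≈ 113.76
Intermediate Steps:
v(f) = f + f²
S(a) = -a + a*(1 + a) (S(a) = a*(1 + a) - a = -a + a*(1 + a))
(G(-14, 85) + 19098)/(6889 - 22231) + (79 + S(6))*1 = (-14 + 19098)/(6889 - 22231) + (79 + 6²)*1 = 19084/(-15342) + (79 + 36)*1 = 19084*(-1/15342) + 115*1 = -9542/7671 + 115 = 872623/7671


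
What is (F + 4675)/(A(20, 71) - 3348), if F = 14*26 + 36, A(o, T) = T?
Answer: -175/113 ≈ -1.5487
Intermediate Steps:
F = 400 (F = 364 + 36 = 400)
(F + 4675)/(A(20, 71) - 3348) = (400 + 4675)/(71 - 3348) = 5075/(-3277) = 5075*(-1/3277) = -175/113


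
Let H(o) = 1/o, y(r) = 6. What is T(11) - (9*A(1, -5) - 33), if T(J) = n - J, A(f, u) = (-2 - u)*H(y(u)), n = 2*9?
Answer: 71/2 ≈ 35.500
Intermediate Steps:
H(o) = 1/o
n = 18
A(f, u) = -1/3 - u/6 (A(f, u) = (-2 - u)/6 = (-2 - u)*(1/6) = -1/3 - u/6)
T(J) = 18 - J
T(11) - (9*A(1, -5) - 33) = (18 - 1*11) - (9*(-1/3 - 1/6*(-5)) - 33) = (18 - 11) - (9*(-1/3 + 5/6) - 33) = 7 - (9*(1/2) - 33) = 7 - (9/2 - 33) = 7 - 1*(-57/2) = 7 + 57/2 = 71/2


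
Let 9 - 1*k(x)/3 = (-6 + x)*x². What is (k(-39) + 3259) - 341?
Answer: 208280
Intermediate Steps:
k(x) = 27 - 3*x²*(-6 + x) (k(x) = 27 - 3*(-6 + x)*x² = 27 - 3*x²*(-6 + x))
(k(-39) + 3259) - 341 = ((27 - 3*(-39)³ + 18*(-39)²) + 3259) - 341 = ((27 - 3*(-59319) + 18*1521) + 3259) - 341 = ((27 + 177957 + 27378) + 3259) - 341 = (205362 + 3259) - 341 = 208621 - 341 = 208280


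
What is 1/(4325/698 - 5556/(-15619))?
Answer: 10902062/71430263 ≈ 0.15263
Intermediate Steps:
1/(4325/698 - 5556/(-15619)) = 1/(4325*(1/698) - 5556*(-1/15619)) = 1/(4325/698 + 5556/15619) = 1/(71430263/10902062) = 10902062/71430263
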